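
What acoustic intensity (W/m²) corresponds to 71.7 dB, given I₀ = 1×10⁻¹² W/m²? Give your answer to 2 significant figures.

1.5e-05 W/m²

I = I₀·10^(L/10) = 10⁻¹² × 10^(71.7/10) = 10^(-4.830).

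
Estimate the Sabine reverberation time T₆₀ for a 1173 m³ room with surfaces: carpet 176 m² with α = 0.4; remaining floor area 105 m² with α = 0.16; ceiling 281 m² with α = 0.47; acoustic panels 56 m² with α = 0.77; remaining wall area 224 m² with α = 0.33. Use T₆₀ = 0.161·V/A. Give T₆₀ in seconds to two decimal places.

0.56 s

Total absorption A = 176·0.4 + 105·0.16 + 281·0.47 + 56·0.77 + 224·0.33 = 336.31 m² sabins.
T₆₀ = 0.161·V/A = 0.161·1173/336.31 = 0.562 s.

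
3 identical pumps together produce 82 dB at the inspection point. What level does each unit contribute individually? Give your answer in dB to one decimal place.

For N identical incoherent sources L_total = L₁ + 10·log₁₀ N, so L₁ = 82 − 10·log₁₀(3) = 82 − 4.771.

77.2 dB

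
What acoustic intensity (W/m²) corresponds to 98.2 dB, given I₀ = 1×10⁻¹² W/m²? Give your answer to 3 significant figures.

I/I₀ = 10^(98.2/10) = 6.607e+09, so I = 6.607e+09 × 10⁻¹² W/m².

0.00661 W/m²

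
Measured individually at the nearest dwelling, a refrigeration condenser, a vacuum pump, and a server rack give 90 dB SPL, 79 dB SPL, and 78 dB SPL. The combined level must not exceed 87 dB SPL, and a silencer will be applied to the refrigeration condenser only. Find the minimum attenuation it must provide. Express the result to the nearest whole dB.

Fixed contribution from the other sources: Σ 10^(L/10) = 10^(79/10) + 10^(78/10) = 1.425e+08 (81.54 dB SPL).
To meet 87 dB SPL overall, the treated refrigeration condenser may contribute at most 10^(87/10) − 1.425e+08 = 3.587e+08, i.e. 85.55 dB SPL.
Required insertion loss = 90 − 85.55 = 4.45 dB.

4 dB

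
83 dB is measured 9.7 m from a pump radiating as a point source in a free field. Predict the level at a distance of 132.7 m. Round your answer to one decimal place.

60.3 dB

Point-source attenuation: ΔL = 20·log₁₀(r₂/r₁) = 20·log₁₀(132.7/9.7) = 22.722 dB.
L₂ = 83 − 20·log₁₀(132.7/9.7) = 83 − 22.722 = 60.28 dB.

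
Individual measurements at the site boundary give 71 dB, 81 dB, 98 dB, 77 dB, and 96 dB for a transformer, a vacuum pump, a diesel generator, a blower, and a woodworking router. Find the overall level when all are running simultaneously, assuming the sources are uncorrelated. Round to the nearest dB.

Incoherent sources combine by intensity addition: L_total = 10·log₁₀(Σ 10^(L_i/10)).
Σ 10^(L/10) = 10^(71/10) + 10^(81/10) + 10^(98/10) + 10^(77/10) + 10^(96/10) = 1.048e+10.
L_total = 10·log₁₀(1.048e+10) = 100.20 dB.

100 dB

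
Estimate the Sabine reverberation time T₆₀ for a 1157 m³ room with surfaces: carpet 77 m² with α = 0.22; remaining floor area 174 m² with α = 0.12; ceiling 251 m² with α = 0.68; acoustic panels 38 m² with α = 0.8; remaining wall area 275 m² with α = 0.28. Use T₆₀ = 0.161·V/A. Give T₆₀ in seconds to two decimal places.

Total absorption A = 77·0.22 + 174·0.12 + 251·0.68 + 38·0.8 + 275·0.28 = 315.90 m² sabins.
T₆₀ = 0.161 × 1157 / 315.90 = 0.590 s.

0.59 s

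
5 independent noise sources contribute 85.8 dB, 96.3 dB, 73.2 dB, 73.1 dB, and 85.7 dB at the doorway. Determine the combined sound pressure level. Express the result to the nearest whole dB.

For uncorrelated sources the intensities add, so convert each level to linear form, sum, and take 10·log₁₀ of the total.
Σ 10^(L/10) = 10^(85.8/10) + 10^(96.3/10) + 10^(73.2/10) + 10^(73.1/10) + 10^(85.7/10) = 5.059e+09.
L_total = 10·log₁₀(5.059e+09) = 97.04 dB.

97 dB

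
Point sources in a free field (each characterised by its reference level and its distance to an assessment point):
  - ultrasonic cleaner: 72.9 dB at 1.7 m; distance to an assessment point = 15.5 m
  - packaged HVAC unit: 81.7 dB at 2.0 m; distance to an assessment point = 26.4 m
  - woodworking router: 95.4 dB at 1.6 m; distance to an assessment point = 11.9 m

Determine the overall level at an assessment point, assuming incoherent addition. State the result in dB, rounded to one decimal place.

78.0 dB

Apply inverse-square spreading to bring every level to the receiver, then sum 10^(L/10).
ultrasonic cleaner: 72.9 − 20·log₁₀(15.5/1.7) = 72.9 − 19.20 = 53.70 dB.
packaged HVAC unit: 81.7 − 20·log₁₀(26.4/2.0) = 81.7 − 22.41 = 59.29 dB.
woodworking router: 95.4 − 20·log₁₀(11.9/1.6) = 95.4 − 17.43 = 77.97 dB.
Σ 10^(L/10) = 6.377e+07 → L_total = 10·log₁₀(6.377e+07) = 78.05 dB.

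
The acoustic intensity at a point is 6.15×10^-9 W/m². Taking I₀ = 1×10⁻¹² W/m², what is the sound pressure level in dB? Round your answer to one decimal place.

L = 10·log₁₀(I/I₀) = 10·log₁₀(6.15×10^-9/10⁻¹²) = 10·log₁₀(6.15×10^3).
L = 10·(0.7889 + 3) = 37.89 dB.

37.9 dB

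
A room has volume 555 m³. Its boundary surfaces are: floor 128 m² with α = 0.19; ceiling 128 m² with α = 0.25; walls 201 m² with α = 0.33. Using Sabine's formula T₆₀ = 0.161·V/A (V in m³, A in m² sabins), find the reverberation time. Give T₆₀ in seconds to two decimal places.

Summing Sᵢαᵢ: 128·0.19 + 128·0.25 + 201·0.33 = 122.65 m².
T₆₀ = 0.161·V/A = 0.161·555/122.65 = 0.729 s.

0.73 s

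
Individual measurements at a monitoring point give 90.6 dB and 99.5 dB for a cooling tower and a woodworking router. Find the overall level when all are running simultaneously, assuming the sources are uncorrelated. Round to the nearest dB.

100 dB

Incoherent sources combine by intensity addition: L_total = 10·log₁₀(Σ 10^(L_i/10)).
Σ 10^(L/10) = 10^(90.6/10) + 10^(99.5/10) = 1.006e+10.
L_total = 10·log₁₀(1.006e+10) = 100.03 dB.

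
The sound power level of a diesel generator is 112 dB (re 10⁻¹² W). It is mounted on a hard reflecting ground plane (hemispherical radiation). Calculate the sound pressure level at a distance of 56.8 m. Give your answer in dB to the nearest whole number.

Free-field hemispherical radiation: L_p = L_w − 10·log₁₀(2π·r²), r = 56.8 m.
2π·r² = 2.027e+04 m², 10·log₁₀ of that is 43.069 dB.
L_p = 112 − 43.069 = 68.93 dB.

69 dB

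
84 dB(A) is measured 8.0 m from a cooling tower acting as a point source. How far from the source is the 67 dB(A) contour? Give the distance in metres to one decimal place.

56.6 m

For a point source L₁ − L₂ = 20·log₁₀(r₂/r₁), so r₂ = r₁·10^((L₁−L₂)/20).
r₂ = 8.0·10^((84−67)/20) = 8.0·10^(17.0/20) = 56.64 m.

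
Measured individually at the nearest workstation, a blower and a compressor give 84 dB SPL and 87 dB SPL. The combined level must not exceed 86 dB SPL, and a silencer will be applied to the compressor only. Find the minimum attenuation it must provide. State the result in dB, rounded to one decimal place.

5.3 dB

Fixed contribution from the other source: Σ 10^(L/10) = 10^(84/10) = 2.512e+08 (84.00 dB SPL).
The limit corresponds to 10^(86/10) = 3.981e+08; subtracting the fixed part leaves 1.469e+08 for the compressor, i.e. 81.67 dB SPL.
Required insertion loss = 87 − 81.67 = 5.33 dB.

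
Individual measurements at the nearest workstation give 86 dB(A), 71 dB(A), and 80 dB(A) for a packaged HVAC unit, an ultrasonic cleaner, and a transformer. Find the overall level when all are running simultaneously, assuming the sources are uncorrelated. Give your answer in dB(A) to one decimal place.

Incoherent sources combine by intensity addition: L_total = 10·log₁₀(Σ 10^(L_i/10)).
Σ 10^(L/10) = 10^(86/10) + 10^(71/10) + 10^(80/10) = 5.107e+08.
L_total = 10·log₁₀(5.107e+08) = 87.08 dB(A).

87.1 dB(A)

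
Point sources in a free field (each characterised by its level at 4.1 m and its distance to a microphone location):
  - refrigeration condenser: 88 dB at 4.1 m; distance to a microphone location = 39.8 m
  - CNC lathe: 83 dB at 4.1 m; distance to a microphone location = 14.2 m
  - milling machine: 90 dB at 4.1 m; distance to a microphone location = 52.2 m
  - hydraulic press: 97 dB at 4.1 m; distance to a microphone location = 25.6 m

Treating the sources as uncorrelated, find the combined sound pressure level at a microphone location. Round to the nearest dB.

82 dB

Apply inverse-square spreading to bring every level to the receiver, then sum 10^(L/10).
refrigeration condenser: 88 − 20·log₁₀(39.8/4.1) = 88 − 19.74 = 68.26 dB.
CNC lathe: 83 − 20·log₁₀(14.2/4.1) = 83 − 10.79 = 72.21 dB.
milling machine: 90 − 20·log₁₀(52.2/4.1) = 90 − 22.10 = 67.90 dB.
hydraulic press: 97 − 20·log₁₀(25.6/4.1) = 97 − 15.91 = 81.09 dB.
Σ 10^(L/10) = 1.581e+08 → L_total = 10·log₁₀(1.581e+08) = 81.99 dB.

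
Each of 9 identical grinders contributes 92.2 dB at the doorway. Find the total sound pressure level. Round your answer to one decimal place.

With 9 equal, uncorrelated contributions the intensity is 9× that of one unit, giving a rise of 10·log₁₀ 9.
L_total = 92.2 + 10·log₁₀(9) = 92.2 + 9.542 = 101.74 dB.

101.7 dB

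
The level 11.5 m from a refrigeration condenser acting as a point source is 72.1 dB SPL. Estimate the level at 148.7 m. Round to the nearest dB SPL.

50 dB SPL

For a point source, L₂ = L₁ − 20·log₁₀(r₂/r₁).
L₂ = 72.1 − 20·log₁₀(148.7/11.5) = 72.1 − 22.232 = 49.87 dB SPL.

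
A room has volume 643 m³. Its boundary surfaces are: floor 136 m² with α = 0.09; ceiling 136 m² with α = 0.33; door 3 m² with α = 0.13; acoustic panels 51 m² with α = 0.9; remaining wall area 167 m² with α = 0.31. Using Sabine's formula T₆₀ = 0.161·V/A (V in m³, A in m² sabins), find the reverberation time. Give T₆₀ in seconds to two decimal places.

0.67 s

Summing Sᵢαᵢ: 136·0.09 + 136·0.33 + 3·0.13 + 51·0.9 + 167·0.31 = 155.18 m².
T₆₀ = 0.161 × 643 / 155.18 = 0.667 s.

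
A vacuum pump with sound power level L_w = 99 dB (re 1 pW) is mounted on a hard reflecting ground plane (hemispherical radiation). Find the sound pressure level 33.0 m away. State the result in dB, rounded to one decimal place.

60.6 dB

L_p = L_w − 10·log₁₀(2π·r²) with r = 33.0 m.
2π·r² = 6842 m², 10·log₁₀ of that is 38.352 dB.
L_p = 99 − 38.352 = 60.65 dB.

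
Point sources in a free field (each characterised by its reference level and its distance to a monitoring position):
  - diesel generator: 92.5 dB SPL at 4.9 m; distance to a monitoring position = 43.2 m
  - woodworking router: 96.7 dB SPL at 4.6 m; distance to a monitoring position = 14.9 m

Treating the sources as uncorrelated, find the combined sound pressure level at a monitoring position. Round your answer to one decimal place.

86.7 dB SPL

Apply inverse-square spreading to bring every level to the receiver, then sum 10^(L/10).
diesel generator: 92.5 − 20·log₁₀(43.2/4.9) = 92.5 − 18.91 = 73.59 dB SPL.
woodworking router: 96.7 − 20·log₁₀(14.9/4.6) = 96.7 − 10.21 = 86.49 dB SPL.
Σ 10^(L/10) = 4.687e+08 → L_total = 10·log₁₀(4.687e+08) = 86.71 dB SPL.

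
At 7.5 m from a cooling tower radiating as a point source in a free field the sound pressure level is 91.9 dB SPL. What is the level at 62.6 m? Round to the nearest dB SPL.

73 dB SPL

For a point source, L₂ = L₁ − 20·log₁₀(r₂/r₁).
L₂ = 91.9 − 20·log₁₀(62.6/7.5) = 91.9 − 18.430 = 73.47 dB SPL.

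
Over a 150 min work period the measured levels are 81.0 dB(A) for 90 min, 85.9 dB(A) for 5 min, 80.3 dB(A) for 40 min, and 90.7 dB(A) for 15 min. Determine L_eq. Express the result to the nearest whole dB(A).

84 dB(A)

Weight each interval's intensity by its duration and average over T = 150 min:
Σ tᵢ·10^(Lᵢ/10) = 90·10^(81.0/10) + 5·10^(85.9/10) + 40·10^(80.3/10) + 15·10^(90.7/10) = 3.519e+10.
L_eq = 10·log₁₀(3.519e+10/150) = 83.70 dB(A).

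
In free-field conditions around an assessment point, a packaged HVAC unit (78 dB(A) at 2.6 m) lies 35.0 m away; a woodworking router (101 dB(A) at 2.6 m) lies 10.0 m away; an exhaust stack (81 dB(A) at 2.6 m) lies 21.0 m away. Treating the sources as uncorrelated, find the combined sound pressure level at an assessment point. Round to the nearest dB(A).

First find each source's level at the receiver (point-source: −20·log₁₀(r/r_ref)), then combine on an intensity basis.
packaged HVAC unit: 78 − 20·log₁₀(35.0/2.6) = 78 − 22.58 = 55.42 dB(A).
woodworking router: 101 − 20·log₁₀(10.0/2.6) = 101 − 11.70 = 89.30 dB(A).
exhaust stack: 81 − 20·log₁₀(21.0/2.6) = 81 − 18.14 = 62.86 dB(A).
Σ 10^(L/10) = 8.533e+08 → L_total = 10·log₁₀(8.533e+08) = 89.31 dB(A).

89 dB(A)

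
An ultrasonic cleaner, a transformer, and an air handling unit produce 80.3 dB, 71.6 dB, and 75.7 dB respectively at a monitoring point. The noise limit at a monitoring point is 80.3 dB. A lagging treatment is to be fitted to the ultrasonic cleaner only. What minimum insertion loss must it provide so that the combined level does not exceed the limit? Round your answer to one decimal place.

Fixed contribution from the other sources: Σ 10^(L/10) = 10^(71.6/10) + 10^(75.7/10) = 5.161e+07 (77.13 dB).
The limit corresponds to 10^(80.3/10) = 1.072e+08; subtracting the fixed part leaves 5.554e+07 for the ultrasonic cleaner, i.e. 77.45 dB.
So the ultrasonic cleaner must be reduced from 80.3 to 77.45 dB: IL = 2.85 dB.

2.9 dB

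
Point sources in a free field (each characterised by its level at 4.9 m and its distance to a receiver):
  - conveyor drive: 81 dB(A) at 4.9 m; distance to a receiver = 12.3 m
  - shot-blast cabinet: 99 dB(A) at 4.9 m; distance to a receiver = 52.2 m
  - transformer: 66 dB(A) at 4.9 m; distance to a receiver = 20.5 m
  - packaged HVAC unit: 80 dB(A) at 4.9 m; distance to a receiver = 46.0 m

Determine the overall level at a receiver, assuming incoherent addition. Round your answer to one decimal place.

79.6 dB(A)

First find each source's level at the receiver (point-source: −20·log₁₀(r/r_ref)), then combine on an intensity basis.
conveyor drive: 81 − 20·log₁₀(12.3/4.9) = 81 − 7.99 = 73.01 dB(A).
shot-blast cabinet: 99 − 20·log₁₀(52.2/4.9) = 99 − 20.55 = 78.45 dB(A).
transformer: 66 − 20·log₁₀(20.5/4.9) = 66 − 12.43 = 53.57 dB(A).
packaged HVAC unit: 80 − 20·log₁₀(46.0/4.9) = 80 − 19.45 = 60.55 dB(A).
Σ 10^(L/10) = 9.133e+07 → L_total = 10·log₁₀(9.133e+07) = 79.61 dB(A).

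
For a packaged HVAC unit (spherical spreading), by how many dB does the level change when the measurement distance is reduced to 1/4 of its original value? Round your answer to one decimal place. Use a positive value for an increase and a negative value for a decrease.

Point-source spreading: ΔL = −20·log₁₀(r₂/r₁).
ΔL = −20·log₁₀(0.25) = +12.04 dB.

+12.0 dB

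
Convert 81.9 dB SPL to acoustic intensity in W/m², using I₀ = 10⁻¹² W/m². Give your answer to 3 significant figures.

0.000155 W/m²

L = 10·log₁₀(I/I₀) ⇒ I = I₀·10^(L/10) = 10⁻¹² × 10^8.19.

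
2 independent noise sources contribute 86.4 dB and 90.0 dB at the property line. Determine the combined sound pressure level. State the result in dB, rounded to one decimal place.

91.6 dB

For uncorrelated sources the intensities add, so convert each level to linear form, sum, and take 10·log₁₀ of the total.
Σ 10^(L/10) = 10^(86.4/10) + 10^(90.0/10) = 1.437e+09.
L_total = 10·log₁₀(1.437e+09) = 91.57 dB.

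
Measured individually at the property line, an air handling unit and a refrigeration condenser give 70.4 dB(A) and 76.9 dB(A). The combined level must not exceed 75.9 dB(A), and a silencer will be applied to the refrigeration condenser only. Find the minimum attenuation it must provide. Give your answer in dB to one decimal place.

The untreated sources together contribute 10^(70.4/10) = 1.096e+07, i.e. 70.40 dB(A).
The limit corresponds to 10^(75.9/10) = 3.890e+07; subtracting the fixed part leaves 2.794e+07 for the refrigeration condenser, i.e. 74.46 dB(A).
Required insertion loss = 76.9 − 74.46 = 2.44 dB.

2.4 dB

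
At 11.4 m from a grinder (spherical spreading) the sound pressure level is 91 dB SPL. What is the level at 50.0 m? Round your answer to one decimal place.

Point-source attenuation: ΔL = 20·log₁₀(r₂/r₁) = 20·log₁₀(50.0/11.4) = 12.841 dB.
L₂ = 91 − 20·log₁₀(50.0/11.4) = 91 − 12.841 = 78.16 dB SPL.

78.2 dB SPL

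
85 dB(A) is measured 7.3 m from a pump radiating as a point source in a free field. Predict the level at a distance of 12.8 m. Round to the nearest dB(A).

80 dB(A)

Spherical spreading from a point source gives a 20·log₁₀(r₂/r₁) drop.
L₂ = 85 − 20·log₁₀(12.8/7.3) = 85 − 4.878 = 80.12 dB(A).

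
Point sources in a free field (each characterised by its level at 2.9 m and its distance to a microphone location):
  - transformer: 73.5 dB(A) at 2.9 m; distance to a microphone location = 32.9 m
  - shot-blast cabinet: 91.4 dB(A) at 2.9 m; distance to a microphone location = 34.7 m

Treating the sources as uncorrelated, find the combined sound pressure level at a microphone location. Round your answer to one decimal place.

Propagate each source to the receiver with L = L_ref − 20·log₁₀(r/r_ref), then add intensities.
transformer: 73.5 − 20·log₁₀(32.9/2.9) = 73.5 − 21.10 = 52.40 dB(A).
shot-blast cabinet: 91.4 − 20·log₁₀(34.7/2.9) = 91.4 − 21.56 = 69.84 dB(A).
Σ 10^(L/10) = 9.815e+06 → L_total = 10·log₁₀(9.815e+06) = 69.92 dB(A).

69.9 dB(A)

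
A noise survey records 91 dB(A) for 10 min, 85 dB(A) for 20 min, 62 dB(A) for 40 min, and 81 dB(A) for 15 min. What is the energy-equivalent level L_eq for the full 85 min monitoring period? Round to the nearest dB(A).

84 dB(A)

L_eq = 10·log₁₀[(1/T)·Σ tᵢ·10^(Lᵢ/10)] with T = 85 min.
Σ tᵢ·10^(Lᵢ/10) = 10·10^(91/10) + 20·10^(85/10) + 40·10^(62/10) + 15·10^(81/10) = 2.087e+10.
L_eq = 10·log₁₀(2.087e+10/85) = 83.90 dB(A).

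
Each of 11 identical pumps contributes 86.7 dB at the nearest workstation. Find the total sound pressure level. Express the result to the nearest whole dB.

97 dB

With 11 equal, uncorrelated contributions the intensity is 11× that of one unit, giving a rise of 10·log₁₀ 11.
L_total = 86.7 + 10·log₁₀(11) = 86.7 + 10.414 = 97.11 dB.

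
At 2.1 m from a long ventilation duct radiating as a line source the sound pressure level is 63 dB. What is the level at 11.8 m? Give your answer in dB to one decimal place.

Cylindrical spreading from a line source gives a 10·log₁₀(r₂/r₁) drop.
L₂ = 63 − 10·log₁₀(11.8/2.1) = 63 − 7.497 = 55.50 dB.

55.5 dB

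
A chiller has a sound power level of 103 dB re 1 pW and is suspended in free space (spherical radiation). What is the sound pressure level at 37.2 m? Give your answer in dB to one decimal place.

60.6 dB

Free-field spherical radiation: L_p = L_w − 10·log₁₀(4π·r²), r = 37.2 m.
4π·r² = 1.739e+04 m², 10·log₁₀ of that is 42.403 dB.
L_p = 103 − 42.403 = 60.60 dB.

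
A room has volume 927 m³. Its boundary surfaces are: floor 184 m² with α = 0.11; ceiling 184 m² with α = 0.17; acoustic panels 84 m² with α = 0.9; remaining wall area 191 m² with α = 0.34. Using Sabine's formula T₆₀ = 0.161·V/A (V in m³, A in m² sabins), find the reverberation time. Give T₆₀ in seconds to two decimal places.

Total absorption A = 184·0.11 + 184·0.17 + 84·0.9 + 191·0.34 = 192.06 m² sabins.
T₆₀ = 0.161 × 927 / 192.06 = 0.777 s.

0.78 s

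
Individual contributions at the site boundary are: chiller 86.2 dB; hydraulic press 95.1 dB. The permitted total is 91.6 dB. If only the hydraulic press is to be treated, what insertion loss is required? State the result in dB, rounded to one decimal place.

Fixed contribution from the other source: Σ 10^(L/10) = 10^(86.2/10) = 4.169e+08 (86.20 dB).
To meet 91.6 dB overall, the treated hydraulic press may contribute at most 10^(91.6/10) − 4.169e+08 = 1.029e+09, i.e. 90.12 dB.
Required insertion loss = 95.1 − 90.12 = 4.98 dB.

5.0 dB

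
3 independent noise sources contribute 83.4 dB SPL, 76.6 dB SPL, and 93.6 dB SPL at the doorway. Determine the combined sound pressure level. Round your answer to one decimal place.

For uncorrelated sources the intensities add, so convert each level to linear form, sum, and take 10·log₁₀ of the total.
Σ 10^(L/10) = 10^(83.4/10) + 10^(76.6/10) + 10^(93.6/10) = 2.555e+09.
L_total = 10·log₁₀(2.555e+09) = 94.07 dB SPL.

94.1 dB SPL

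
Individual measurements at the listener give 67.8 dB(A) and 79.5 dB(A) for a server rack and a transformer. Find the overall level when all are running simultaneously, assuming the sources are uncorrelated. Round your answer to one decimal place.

For uncorrelated sources the intensities add, so convert each level to linear form, sum, and take 10·log₁₀ of the total.
Σ 10^(L/10) = 10^(67.8/10) + 10^(79.5/10) = 9.515e+07.
L_total = 10·log₁₀(9.515e+07) = 79.78 dB(A).

79.8 dB(A)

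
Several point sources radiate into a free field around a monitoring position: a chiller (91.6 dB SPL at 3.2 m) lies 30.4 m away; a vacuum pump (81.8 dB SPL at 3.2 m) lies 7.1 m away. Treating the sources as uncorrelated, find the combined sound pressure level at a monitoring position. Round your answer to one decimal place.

76.7 dB SPL

Propagate each source to the receiver with L = L_ref − 20·log₁₀(r/r_ref), then add intensities.
chiller: 91.6 − 20·log₁₀(30.4/3.2) = 91.6 − 19.55 = 72.05 dB SPL.
vacuum pump: 81.8 − 20·log₁₀(7.1/3.2) = 81.8 − 6.92 = 74.88 dB SPL.
Σ 10^(L/10) = 4.676e+07 → L_total = 10·log₁₀(4.676e+07) = 76.70 dB SPL.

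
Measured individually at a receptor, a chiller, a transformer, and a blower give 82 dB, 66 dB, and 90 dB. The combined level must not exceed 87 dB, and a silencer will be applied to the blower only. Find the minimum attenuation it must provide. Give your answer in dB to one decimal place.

4.7 dB

The untreated sources together contribute 10^(82/10) + 10^(66/10) = 1.625e+08, i.e. 82.11 dB.
To meet 87 dB overall, the treated blower may contribute at most 10^(87/10) − 1.625e+08 = 3.387e+08, i.e. 85.30 dB.
So the blower must be reduced from 90 to 85.30 dB: IL = 4.70 dB.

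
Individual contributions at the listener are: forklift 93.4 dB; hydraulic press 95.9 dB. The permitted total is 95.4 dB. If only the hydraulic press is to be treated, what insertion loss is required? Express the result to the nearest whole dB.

5 dB

Everything except the hydraulic press sums to 10^(93.4/10) = 2.188e+09 in linear terms, 93.40 dB.
The limit corresponds to 10^(95.4/10) = 3.467e+09; subtracting the fixed part leaves 1.280e+09 for the hydraulic press, i.e. 91.07 dB.
So the hydraulic press must be reduced from 95.9 to 91.07 dB: IL = 4.83 dB.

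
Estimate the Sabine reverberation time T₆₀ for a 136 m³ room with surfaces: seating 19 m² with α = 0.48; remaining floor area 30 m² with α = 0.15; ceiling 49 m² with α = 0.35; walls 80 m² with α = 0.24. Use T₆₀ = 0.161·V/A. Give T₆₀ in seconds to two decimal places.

0.44 s

Summing Sᵢαᵢ: 19·0.48 + 30·0.15 + 49·0.35 + 80·0.24 = 49.97 m².
T₆₀ = 0.161·V/A = 0.161·136/49.97 = 0.438 s.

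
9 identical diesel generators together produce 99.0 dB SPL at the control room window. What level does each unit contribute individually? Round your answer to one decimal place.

89.5 dB SPL

For N identical incoherent sources L_total = L₁ + 10·log₁₀ N, so L₁ = 99.0 − 10·log₁₀(9) = 99.0 − 9.542.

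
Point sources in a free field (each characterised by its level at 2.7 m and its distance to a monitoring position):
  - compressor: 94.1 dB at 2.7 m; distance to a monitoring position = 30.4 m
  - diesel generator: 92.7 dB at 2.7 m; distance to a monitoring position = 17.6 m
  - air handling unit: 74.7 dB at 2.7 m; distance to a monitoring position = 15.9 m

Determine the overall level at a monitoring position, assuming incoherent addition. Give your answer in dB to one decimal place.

First find each source's level at the receiver (point-source: −20·log₁₀(r/r_ref)), then combine on an intensity basis.
compressor: 94.1 − 20·log₁₀(30.4/2.7) = 94.1 − 21.03 = 73.07 dB.
diesel generator: 92.7 − 20·log₁₀(17.6/2.7) = 92.7 − 16.28 = 76.42 dB.
air handling unit: 74.7 − 20·log₁₀(15.9/2.7) = 74.7 − 15.40 = 59.30 dB.
Σ 10^(L/10) = 6.495e+07 → L_total = 10·log₁₀(6.495e+07) = 78.13 dB.

78.1 dB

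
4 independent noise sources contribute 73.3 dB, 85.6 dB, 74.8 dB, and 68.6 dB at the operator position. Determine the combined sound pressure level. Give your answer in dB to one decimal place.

86.3 dB

Incoherent sources combine by intensity addition: L_total = 10·log₁₀(Σ 10^(L_i/10)).
Σ 10^(L/10) = 10^(73.3/10) + 10^(85.6/10) + 10^(74.8/10) + 10^(68.6/10) = 4.219e+08.
L_total = 10·log₁₀(4.219e+08) = 86.25 dB.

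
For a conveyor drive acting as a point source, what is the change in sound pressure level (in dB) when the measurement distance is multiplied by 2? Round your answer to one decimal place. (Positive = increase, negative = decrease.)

Point-source spreading: ΔL = −20·log₁₀(r₂/r₁).
ΔL = −20·log₁₀(2) = -6.02 dB.

-6.0 dB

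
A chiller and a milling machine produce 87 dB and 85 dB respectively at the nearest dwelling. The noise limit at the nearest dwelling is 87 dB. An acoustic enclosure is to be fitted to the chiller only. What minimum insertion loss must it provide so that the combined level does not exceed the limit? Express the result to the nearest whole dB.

Everything except the chiller sums to 10^(85/10) = 3.162e+08 in linear terms, 85.00 dB.
To meet 87 dB overall, the treated chiller may contribute at most 10^(87/10) − 3.162e+08 = 1.850e+08, i.e. 82.67 dB.
Required insertion loss = 87 − 82.67 = 4.33 dB.

4 dB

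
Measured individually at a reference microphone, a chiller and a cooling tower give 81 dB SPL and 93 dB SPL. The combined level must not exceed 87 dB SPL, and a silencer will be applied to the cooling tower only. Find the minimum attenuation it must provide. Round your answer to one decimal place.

7.3 dB

Everything except the cooling tower sums to 10^(81/10) = 1.259e+08 in linear terms, 81.00 dB SPL.
The limit corresponds to 10^(87/10) = 5.012e+08; subtracting the fixed part leaves 3.753e+08 for the cooling tower, i.e. 85.74 dB SPL.
So the cooling tower must be reduced from 93 to 85.74 dB SPL: IL = 7.26 dB.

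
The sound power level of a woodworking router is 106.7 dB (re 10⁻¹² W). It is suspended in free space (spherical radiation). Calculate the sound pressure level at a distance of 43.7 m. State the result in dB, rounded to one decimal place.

Free-field spherical radiation: L_p = L_w − 10·log₁₀(4π·r²), r = 43.7 m.
4π·r² = 2.4e+04 m², 10·log₁₀ of that is 43.802 dB.
L_p = 106.7 − 43.802 = 62.90 dB.

62.9 dB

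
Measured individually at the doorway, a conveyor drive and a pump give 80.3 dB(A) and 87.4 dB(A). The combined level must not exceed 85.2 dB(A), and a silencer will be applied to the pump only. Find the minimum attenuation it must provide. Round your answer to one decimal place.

3.9 dB

Fixed contribution from the other source: Σ 10^(L/10) = 10^(80.3/10) = 1.072e+08 (80.30 dB(A)).
To meet 85.2 dB(A) overall, the treated pump may contribute at most 10^(85.2/10) − 1.072e+08 = 2.240e+08, i.e. 83.50 dB(A).
Required insertion loss = 87.4 − 83.50 = 3.90 dB.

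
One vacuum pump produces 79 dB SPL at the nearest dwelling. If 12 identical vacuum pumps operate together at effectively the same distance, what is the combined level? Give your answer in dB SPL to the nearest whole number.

90 dB SPL

With 12 equal, uncorrelated contributions the intensity is 12× that of one unit, giving a rise of 10·log₁₀ 12.
L_total = 79 + 10·log₁₀(12) = 79 + 10.792 = 89.79 dB SPL.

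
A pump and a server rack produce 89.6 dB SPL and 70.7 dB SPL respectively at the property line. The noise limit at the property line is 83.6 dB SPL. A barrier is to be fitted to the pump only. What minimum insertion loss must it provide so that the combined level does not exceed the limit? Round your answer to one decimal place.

The untreated sources together contribute 10^(70.7/10) = 1.175e+07, i.e. 70.70 dB SPL.
To meet 83.6 dB SPL overall, the treated pump may contribute at most 10^(83.6/10) − 1.175e+07 = 2.173e+08, i.e. 83.37 dB SPL.
Required insertion loss = 89.6 − 83.37 = 6.23 dB.

6.2 dB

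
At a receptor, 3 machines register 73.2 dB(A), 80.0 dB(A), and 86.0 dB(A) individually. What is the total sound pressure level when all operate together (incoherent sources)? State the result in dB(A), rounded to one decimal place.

87.2 dB(A)

Incoherent sources combine by intensity addition: L_total = 10·log₁₀(Σ 10^(L_i/10)).
Σ 10^(L/10) = 10^(73.2/10) + 10^(80.0/10) + 10^(86.0/10) = 5.190e+08.
L_total = 10·log₁₀(5.190e+08) = 87.15 dB(A).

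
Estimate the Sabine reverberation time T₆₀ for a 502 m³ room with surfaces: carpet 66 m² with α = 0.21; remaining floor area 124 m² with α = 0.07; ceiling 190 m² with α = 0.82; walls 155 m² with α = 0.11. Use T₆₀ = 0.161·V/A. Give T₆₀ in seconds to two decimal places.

0.41 s

A = Σ Sᵢαᵢ = 66·0.21 + 124·0.07 + 190·0.82 + 155·0.11 = 195.39 m².
T₆₀ = 0.161 × 502 / 195.39 = 0.414 s.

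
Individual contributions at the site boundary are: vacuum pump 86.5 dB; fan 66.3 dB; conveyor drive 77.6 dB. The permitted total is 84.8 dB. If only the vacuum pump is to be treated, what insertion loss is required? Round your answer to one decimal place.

2.7 dB

Everything except the vacuum pump sums to 10^(66.3/10) + 10^(77.6/10) = 6.181e+07 in linear terms, 77.91 dB.
The limit corresponds to 10^(84.8/10) = 3.020e+08; subtracting the fixed part leaves 2.402e+08 for the vacuum pump, i.e. 83.81 dB.
So the vacuum pump must be reduced from 86.5 to 83.81 dB: IL = 2.69 dB.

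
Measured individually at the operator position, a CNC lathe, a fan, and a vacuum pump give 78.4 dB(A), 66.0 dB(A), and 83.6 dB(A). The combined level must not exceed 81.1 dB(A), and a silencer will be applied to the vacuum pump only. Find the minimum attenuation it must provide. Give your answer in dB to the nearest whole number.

6 dB

Everything except the vacuum pump sums to 10^(78.4/10) + 10^(66.0/10) = 7.316e+07 in linear terms, 78.64 dB(A).
To meet 81.1 dB(A) overall, the treated vacuum pump may contribute at most 10^(81.1/10) − 7.316e+07 = 5.566e+07, i.e. 77.46 dB(A).
Required insertion loss = 83.6 − 77.46 = 6.14 dB.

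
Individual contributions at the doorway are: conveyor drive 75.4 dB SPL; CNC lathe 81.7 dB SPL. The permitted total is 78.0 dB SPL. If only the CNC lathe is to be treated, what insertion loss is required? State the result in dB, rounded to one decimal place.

7.2 dB

Fixed contribution from the other source: Σ 10^(L/10) = 10^(75.4/10) = 3.467e+07 (75.40 dB SPL).
The limit corresponds to 10^(78.0/10) = 6.310e+07; subtracting the fixed part leaves 2.842e+07 for the CNC lathe, i.e. 74.54 dB SPL.
So the CNC lathe must be reduced from 81.7 to 74.54 dB SPL: IL = 7.16 dB.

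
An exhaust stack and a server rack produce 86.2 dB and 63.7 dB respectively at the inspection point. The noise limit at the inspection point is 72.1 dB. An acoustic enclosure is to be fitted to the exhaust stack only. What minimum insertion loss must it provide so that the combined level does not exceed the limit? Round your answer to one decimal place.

Fixed contribution from the other source: Σ 10^(L/10) = 10^(63.7/10) = 2.344e+06 (63.70 dB).
To meet 72.1 dB overall, the treated exhaust stack may contribute at most 10^(72.1/10) − 2.344e+06 = 1.387e+07, i.e. 71.42 dB.
So the exhaust stack must be reduced from 86.2 to 71.42 dB: IL = 14.78 dB.

14.8 dB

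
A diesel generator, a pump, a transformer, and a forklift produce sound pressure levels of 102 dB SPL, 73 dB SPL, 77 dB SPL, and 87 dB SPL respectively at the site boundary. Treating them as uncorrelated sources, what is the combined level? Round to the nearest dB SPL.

For uncorrelated sources the intensities add, so convert each level to linear form, sum, and take 10·log₁₀ of the total.
Σ 10^(L/10) = 10^(102/10) + 10^(73/10) + 10^(77/10) + 10^(87/10) = 1.642e+10.
L_total = 10·log₁₀(1.642e+10) = 102.15 dB SPL.

102 dB SPL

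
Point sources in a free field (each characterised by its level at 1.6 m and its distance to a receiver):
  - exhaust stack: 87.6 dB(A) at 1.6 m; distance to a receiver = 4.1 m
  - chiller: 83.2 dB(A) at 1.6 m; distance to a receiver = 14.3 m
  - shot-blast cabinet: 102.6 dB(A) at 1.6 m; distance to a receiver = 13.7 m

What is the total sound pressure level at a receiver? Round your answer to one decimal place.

Propagate each source to the receiver with L = L_ref − 20·log₁₀(r/r_ref), then add intensities.
exhaust stack: 87.6 − 20·log₁₀(4.1/1.6) = 87.6 − 8.17 = 79.43 dB(A).
chiller: 83.2 − 20·log₁₀(14.3/1.6) = 83.2 − 19.02 = 64.18 dB(A).
shot-blast cabinet: 102.6 − 20·log₁₀(13.7/1.6) = 102.6 − 18.65 = 83.95 dB(A).
Σ 10^(L/10) = 3.384e+08 → L_total = 10·log₁₀(3.384e+08) = 85.29 dB(A).

85.3 dB(A)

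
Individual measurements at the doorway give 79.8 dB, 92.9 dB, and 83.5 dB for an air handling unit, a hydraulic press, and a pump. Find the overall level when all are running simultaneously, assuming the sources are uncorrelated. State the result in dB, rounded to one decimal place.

Incoherent sources combine by intensity addition: L_total = 10·log₁₀(Σ 10^(L_i/10)).
Σ 10^(L/10) = 10^(79.8/10) + 10^(92.9/10) + 10^(83.5/10) = 2.269e+09.
L_total = 10·log₁₀(2.269e+09) = 93.56 dB.

93.6 dB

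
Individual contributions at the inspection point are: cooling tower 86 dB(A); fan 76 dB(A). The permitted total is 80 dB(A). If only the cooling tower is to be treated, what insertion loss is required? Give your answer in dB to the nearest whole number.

Fixed contribution from the other source: Σ 10^(L/10) = 10^(76/10) = 3.981e+07 (76.00 dB(A)).
The limit corresponds to 10^(80/10) = 1.000e+08; subtracting the fixed part leaves 6.019e+07 for the cooling tower, i.e. 77.80 dB(A).
Required insertion loss = 86 − 77.80 = 8.20 dB.

8 dB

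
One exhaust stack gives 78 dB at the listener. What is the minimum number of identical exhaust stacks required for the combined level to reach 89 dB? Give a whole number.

13

Need L₁ + 10·log₁₀ N ≥ 89, i.e. log₁₀ N ≥ 1.10.
N ≥ 10^(11.0/10) = 12.589, so N = 13.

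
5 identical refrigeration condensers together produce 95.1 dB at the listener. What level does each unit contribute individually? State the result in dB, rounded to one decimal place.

88.1 dB

For N identical incoherent sources L_total = L₁ + 10·log₁₀ N, so L₁ = 95.1 − 10·log₁₀(5) = 95.1 − 6.990.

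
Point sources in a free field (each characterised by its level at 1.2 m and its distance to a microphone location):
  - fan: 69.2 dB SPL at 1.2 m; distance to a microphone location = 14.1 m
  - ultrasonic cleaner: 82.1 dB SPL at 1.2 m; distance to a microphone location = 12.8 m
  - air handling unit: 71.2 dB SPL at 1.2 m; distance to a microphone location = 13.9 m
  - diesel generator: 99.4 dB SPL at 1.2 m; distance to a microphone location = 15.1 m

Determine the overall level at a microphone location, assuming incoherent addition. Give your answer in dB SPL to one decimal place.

77.5 dB SPL

Propagate each source to the receiver with L = L_ref − 20·log₁₀(r/r_ref), then add intensities.
fan: 69.2 − 20·log₁₀(14.1/1.2) = 69.2 − 21.40 = 47.80 dB SPL.
ultrasonic cleaner: 82.1 − 20·log₁₀(12.8/1.2) = 82.1 − 20.56 = 61.54 dB SPL.
air handling unit: 71.2 − 20·log₁₀(13.9/1.2) = 71.2 − 21.28 = 49.92 dB SPL.
diesel generator: 99.4 − 20·log₁₀(15.1/1.2) = 99.4 − 22.00 = 77.40 dB SPL.
Σ 10^(L/10) = 5.659e+07 → L_total = 10·log₁₀(5.659e+07) = 77.53 dB SPL.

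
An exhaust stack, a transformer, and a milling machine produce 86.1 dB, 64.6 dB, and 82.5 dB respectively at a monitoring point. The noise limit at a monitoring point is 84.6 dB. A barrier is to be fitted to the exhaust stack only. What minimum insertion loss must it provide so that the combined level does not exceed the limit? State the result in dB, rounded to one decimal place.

The untreated sources together contribute 10^(64.6/10) + 10^(82.5/10) = 1.807e+08, i.e. 82.57 dB.
The limit corresponds to 10^(84.6/10) = 2.884e+08; subtracting the fixed part leaves 1.077e+08 for the exhaust stack, i.e. 80.32 dB.
So the exhaust stack must be reduced from 86.1 to 80.32 dB: IL = 5.78 dB.

5.8 dB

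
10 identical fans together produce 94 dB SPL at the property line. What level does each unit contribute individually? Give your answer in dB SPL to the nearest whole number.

For N identical incoherent sources L_total = L₁ + 10·log₁₀ N, so L₁ = 94 − 10·log₁₀(10) = 94 − 10.000.

84 dB SPL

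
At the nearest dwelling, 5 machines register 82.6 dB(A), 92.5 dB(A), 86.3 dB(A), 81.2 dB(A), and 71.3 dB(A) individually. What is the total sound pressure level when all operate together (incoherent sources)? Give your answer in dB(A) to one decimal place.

For uncorrelated sources the intensities add, so convert each level to linear form, sum, and take 10·log₁₀ of the total.
Σ 10^(L/10) = 10^(82.6/10) + 10^(92.5/10) + 10^(86.3/10) + 10^(81.2/10) + 10^(71.3/10) = 2.532e+09.
L_total = 10·log₁₀(2.532e+09) = 94.03 dB(A).

94.0 dB(A)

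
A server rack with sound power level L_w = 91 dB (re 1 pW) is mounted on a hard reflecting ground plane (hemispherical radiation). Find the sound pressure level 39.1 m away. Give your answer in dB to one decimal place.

51.2 dB

L_p = L_w − 10·log₁₀(2π·r²) with r = 39.1 m.
2π·r² = 9606 m², 10·log₁₀ of that is 39.825 dB.
L_p = 91 − 39.825 = 51.17 dB.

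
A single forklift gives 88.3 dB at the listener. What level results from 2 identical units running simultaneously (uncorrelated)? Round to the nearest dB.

L_total = L₁ + 10·log₁₀ N for N identical incoherent sources.
L_total = 88.3 + 10·log₁₀(2) = 88.3 + 3.010 = 91.31 dB.

91 dB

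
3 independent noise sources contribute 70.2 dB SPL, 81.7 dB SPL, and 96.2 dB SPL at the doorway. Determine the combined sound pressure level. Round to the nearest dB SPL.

96 dB SPL

Incoherent sources combine by intensity addition: L_total = 10·log₁₀(Σ 10^(L_i/10)).
Σ 10^(L/10) = 10^(70.2/10) + 10^(81.7/10) + 10^(96.2/10) = 4.327e+09.
L_total = 10·log₁₀(4.327e+09) = 96.36 dB SPL.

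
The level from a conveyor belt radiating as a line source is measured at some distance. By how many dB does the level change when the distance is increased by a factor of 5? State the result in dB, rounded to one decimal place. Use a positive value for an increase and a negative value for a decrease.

-7.0 dB

A line source loses 3 dB per doubling of distance; generally ΔL = −10·log₁₀(r₂/r₁).
ΔL = −10·log₁₀(5) = -6.99 dB.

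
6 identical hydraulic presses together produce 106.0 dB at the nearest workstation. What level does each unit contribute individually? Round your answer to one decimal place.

98.2 dB

6 equal contributions raise the level by 10·log₁₀ 6 = 7.782 dB, so each unit alone gives 106.0 − 7.782.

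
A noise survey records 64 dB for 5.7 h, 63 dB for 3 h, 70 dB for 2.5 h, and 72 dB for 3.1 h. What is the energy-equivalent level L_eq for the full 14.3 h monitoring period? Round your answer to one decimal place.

Weight each interval's intensity by its duration and average over T = 14.3 h:
Σ tᵢ·10^(Lᵢ/10) = 5.7·10^(64/10) + 3·10^(63/10) + 2.5·10^(70/10) + 3.1·10^(72/10) = 9.444e+07.
L_eq = 10·log₁₀(9.444e+07/14.3) = 68.20 dB.

68.2 dB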